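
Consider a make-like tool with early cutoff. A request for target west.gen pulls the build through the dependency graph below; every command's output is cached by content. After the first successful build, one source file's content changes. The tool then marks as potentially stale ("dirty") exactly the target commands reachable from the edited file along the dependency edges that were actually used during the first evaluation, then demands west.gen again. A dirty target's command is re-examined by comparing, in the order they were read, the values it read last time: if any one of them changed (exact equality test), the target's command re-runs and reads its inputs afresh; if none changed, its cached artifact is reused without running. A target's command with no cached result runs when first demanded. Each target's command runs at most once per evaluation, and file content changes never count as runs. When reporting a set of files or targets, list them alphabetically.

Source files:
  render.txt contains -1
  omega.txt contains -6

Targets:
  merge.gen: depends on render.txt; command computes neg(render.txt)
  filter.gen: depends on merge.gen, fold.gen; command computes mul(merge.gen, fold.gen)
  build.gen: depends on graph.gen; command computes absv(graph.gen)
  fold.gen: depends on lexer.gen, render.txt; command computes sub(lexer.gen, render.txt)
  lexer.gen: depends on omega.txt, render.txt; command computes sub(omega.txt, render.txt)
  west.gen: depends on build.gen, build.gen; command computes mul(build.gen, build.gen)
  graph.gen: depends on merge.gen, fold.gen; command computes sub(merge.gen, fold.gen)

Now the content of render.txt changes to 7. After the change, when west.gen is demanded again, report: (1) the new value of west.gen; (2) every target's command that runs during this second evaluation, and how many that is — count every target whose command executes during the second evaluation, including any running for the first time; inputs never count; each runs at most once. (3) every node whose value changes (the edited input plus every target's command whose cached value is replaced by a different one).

Demanding west.gen again yields 169.
6 target commands run: build.gen, fold.gen, graph.gen, lexer.gen, merge.gen, west.gen.
The nodes whose values change: build.gen, fold.gen, graph.gen, lexer.gen, merge.gen, render.txt, west.gen.

First demand of the output computes:
  lexer.gen = sub(-6, -1) = -5
  fold.gen = sub(-5, -1) = -4
  merge.gen = neg(-1) = 1
  graph.gen = sub(1, -4) = 5
  build.gen = absv(5) = 5
  west.gen = mul(5, 5) = 25

After the edit, cleaning proceeds:
  lexer.gen: a read changed (render.txt -1->7) — executes, giving -13.
  fold.gen: a read changed (lexer.gen -5->-13; render.txt -1->7) — executes, giving -20.
  merge.gen: a read changed (render.txt -1->7) — executes, giving -7.
  graph.gen: a read changed (merge.gen 1->-7; fold.gen -4->-20) — executes, giving 13.
  build.gen: a read changed (graph.gen 5->13) — executes, giving 13.
  west.gen: a read changed (build.gen 5->13; build.gen 5->13) — executes, giving 169.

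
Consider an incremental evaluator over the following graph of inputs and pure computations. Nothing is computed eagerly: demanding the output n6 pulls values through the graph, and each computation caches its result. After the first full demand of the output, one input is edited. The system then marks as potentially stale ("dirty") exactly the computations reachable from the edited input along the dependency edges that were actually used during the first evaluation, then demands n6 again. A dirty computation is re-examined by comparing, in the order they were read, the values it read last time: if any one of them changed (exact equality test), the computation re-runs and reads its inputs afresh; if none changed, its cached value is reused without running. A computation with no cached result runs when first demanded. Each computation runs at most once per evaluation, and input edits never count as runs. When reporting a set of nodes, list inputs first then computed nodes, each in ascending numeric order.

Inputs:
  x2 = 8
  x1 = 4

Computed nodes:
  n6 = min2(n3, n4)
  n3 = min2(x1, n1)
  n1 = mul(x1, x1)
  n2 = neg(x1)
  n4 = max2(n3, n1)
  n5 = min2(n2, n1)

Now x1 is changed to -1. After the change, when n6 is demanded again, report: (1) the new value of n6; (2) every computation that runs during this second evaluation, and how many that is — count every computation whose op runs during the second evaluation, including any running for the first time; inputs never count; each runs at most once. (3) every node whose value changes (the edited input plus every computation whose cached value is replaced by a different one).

Initial pass — values computed on the first demand:
  n1 = mul(4, 4) = 16
  n3 = min2(4, 16) = 4
  n4 = max2(4, 16) = 16
  n6 = min2(4, 16) = 4

Second demand — change propagation:
  n1: re-runs because x1 4->-1; x1 4->-1; new result 1.
  n3: re-runs because x1 4->-1; n1 16->1; new result -1.
  n4: re-runs because n3 4->-1; n1 16->1; new result 1.
  n6: re-runs because n3 4->-1; n4 16->1; new result -1.

n6 now evaluates to -1.
Run set: n1, n3, n4, n6 (4 run).
Changed values: x1, n1, n3, n4, n6.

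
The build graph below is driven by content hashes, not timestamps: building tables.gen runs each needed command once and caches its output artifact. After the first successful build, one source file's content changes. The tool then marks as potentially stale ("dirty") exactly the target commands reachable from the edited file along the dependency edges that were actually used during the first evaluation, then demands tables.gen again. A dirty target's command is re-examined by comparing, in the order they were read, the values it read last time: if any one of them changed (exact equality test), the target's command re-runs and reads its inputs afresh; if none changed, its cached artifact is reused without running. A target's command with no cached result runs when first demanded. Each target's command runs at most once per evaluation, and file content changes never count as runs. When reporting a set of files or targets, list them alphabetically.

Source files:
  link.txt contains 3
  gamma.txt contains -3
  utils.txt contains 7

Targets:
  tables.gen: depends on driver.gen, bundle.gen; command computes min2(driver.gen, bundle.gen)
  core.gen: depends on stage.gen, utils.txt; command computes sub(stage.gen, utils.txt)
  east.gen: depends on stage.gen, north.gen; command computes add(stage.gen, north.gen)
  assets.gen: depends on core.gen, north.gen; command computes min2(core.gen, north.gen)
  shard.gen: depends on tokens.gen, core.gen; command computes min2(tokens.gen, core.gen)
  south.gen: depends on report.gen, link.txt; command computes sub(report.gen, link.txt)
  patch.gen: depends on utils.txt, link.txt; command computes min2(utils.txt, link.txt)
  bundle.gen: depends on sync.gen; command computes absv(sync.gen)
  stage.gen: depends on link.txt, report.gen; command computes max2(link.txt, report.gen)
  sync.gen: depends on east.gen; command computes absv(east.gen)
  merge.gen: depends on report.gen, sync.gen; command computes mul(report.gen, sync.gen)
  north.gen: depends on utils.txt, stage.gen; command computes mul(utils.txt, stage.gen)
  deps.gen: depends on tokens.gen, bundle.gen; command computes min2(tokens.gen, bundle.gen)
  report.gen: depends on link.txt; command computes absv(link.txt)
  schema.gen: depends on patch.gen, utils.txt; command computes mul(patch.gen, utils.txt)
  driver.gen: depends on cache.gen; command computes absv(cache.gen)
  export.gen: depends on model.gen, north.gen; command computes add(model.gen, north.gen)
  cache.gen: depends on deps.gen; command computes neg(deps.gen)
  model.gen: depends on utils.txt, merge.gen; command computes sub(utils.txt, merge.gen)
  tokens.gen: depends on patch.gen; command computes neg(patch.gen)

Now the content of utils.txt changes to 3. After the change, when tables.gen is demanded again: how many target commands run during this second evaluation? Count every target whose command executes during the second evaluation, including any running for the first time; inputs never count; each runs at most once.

Initial pass — values computed on the first demand:
  patch.gen = min2(7, 3) = 3
  report.gen = absv(3) = 3
  stage.gen = max2(3, 3) = 3
  north.gen = mul(7, 3) = 21
  east.gen = add(3, 21) = 24
  sync.gen = absv(24) = 24
  bundle.gen = absv(24) = 24
  tokens.gen = neg(3) = -3
  deps.gen = min2(-3, 24) = -3
  cache.gen = neg(-3) = 3
  driver.gen = absv(3) = 3
  tables.gen = min2(3, 24) = 3

Second demand — change propagation:
  north.gen: re-runs because utils.txt 7->3; new result 9.
  east.gen: re-runs because north.gen 21->9; new result 12.
  patch.gen: re-runs because utils.txt 7->3; new result 3 (unchanged).
  sync.gen: re-runs because east.gen 24->12; new result 12.
  bundle.gen: re-runs because sync.gen 24->12; new result 12.
  tokens.gen: re-examined; everything it read last time is the same (patch.gen unchanged) — cache -3 kept, no run.
  deps.gen: re-runs because bundle.gen 24->12; new result -3 (unchanged).
  cache.gen: re-examined; everything it read last time is the same (deps.gen unchanged) — cache 3 kept, no run.
  driver.gen: re-examined; everything it read last time is the same (cache.gen unchanged) — cache 3 kept, no run.
  tables.gen: re-runs because bundle.gen 24->12; new result 3 (unchanged).

The important point: at tokens.gen every value read last time is unchanged, so the dirty flag clears without a run.

Run set: bundle.gen, deps.gen, east.gen, north.gen, patch.gen, sync.gen, tables.gen (7 run).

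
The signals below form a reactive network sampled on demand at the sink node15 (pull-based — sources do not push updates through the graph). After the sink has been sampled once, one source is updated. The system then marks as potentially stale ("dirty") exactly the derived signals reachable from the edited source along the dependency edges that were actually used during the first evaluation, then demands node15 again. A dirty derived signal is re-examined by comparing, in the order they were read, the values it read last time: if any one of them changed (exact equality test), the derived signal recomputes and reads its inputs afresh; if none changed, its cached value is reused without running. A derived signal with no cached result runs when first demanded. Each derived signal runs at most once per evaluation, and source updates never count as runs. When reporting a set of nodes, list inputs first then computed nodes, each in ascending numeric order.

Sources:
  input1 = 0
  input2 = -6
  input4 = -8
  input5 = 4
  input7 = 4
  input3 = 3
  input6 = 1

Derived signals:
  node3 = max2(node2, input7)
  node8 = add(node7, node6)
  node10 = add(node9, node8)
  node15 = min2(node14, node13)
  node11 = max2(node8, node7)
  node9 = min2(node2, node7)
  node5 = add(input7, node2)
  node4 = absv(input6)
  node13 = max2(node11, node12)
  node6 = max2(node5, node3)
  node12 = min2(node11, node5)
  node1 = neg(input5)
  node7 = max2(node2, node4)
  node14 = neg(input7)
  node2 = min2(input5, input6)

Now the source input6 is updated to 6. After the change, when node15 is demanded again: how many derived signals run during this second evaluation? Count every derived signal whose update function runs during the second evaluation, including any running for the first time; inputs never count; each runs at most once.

Initial pass — values computed on the first demand:
  node2 = min2(4, 1) = 1
  node3 = max2(1, 4) = 4
  node4 = absv(1) = 1
  node5 = add(4, 1) = 5
  node6 = max2(5, 4) = 5
  node7 = max2(1, 1) = 1
  node8 = add(1, 5) = 6
  node11 = max2(6, 1) = 6
  node12 = min2(6, 5) = 5
  node13 = max2(6, 5) = 6
  node14 = neg(4) = -4
  node15 = min2(-4, 6) = -4

Second demand — change propagation:
  node2: re-runs because input6 1->6; new result 4.
  node3: re-runs because node2 1->4; new result 4 (unchanged).
  node4: re-runs because input6 1->6; new result 6.
  node5: re-runs because node2 1->4; new result 8.
  node6: re-runs because node5 5->8; new result 8.
  node7: re-runs because node2 1->4; node4 1->6; new result 6.
  node8: re-runs because node7 1->6; node6 5->8; new result 14.
  node11: re-runs because node8 6->14; node7 1->6; new result 14.
  node12: re-runs because node11 6->14; node5 5->8; new result 8.
  node13: re-runs because node11 6->14; node12 5->8; new result 14.
  node15: re-runs because node13 6->14; new result -4 (unchanged).

Run set: node2, node3, node4, node5, node6, node7, node8, node11, node12, node13, node15 (11 run).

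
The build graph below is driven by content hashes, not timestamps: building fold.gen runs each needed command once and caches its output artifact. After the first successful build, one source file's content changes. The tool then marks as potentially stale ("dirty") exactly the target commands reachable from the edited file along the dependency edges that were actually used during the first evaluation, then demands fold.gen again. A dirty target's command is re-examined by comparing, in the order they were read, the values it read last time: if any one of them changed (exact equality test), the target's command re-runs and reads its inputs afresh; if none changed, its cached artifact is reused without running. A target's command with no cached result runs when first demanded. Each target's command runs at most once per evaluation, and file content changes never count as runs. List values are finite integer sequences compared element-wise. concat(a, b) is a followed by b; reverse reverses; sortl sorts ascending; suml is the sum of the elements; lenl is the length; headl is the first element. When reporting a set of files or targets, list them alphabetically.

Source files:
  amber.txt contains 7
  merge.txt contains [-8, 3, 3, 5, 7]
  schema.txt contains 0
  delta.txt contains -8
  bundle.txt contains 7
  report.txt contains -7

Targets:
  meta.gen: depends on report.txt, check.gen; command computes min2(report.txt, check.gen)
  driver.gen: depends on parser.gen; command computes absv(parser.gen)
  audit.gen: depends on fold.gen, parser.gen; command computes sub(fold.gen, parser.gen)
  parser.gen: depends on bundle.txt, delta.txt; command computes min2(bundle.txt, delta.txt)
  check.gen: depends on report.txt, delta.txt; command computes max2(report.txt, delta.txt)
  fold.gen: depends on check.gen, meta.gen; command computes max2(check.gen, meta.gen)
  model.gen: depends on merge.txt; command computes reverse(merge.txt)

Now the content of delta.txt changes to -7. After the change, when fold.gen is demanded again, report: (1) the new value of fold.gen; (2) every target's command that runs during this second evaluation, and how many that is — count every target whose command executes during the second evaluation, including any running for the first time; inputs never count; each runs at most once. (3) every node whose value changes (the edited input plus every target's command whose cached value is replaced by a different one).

Initial pass — values computed on the first demand:
  check.gen = max2(-7, -8) = -7
  meta.gen = min2(-7, -7) = -7
  fold.gen = max2(-7, -7) = -7

Second demand — change propagation:
  check.gen: re-runs because delta.txt -8->-7; new result -7 (unchanged).
  meta.gen: re-examined; everything it read last time is the same (report.txt unchanged, check.gen unchanged) — cache -7 kept, no run.
  fold.gen: re-examined; everything it read last time is the same (check.gen unchanged, meta.gen unchanged) — cache -7 kept, no run.

The important point: check.gen recomputes to an identical value, and the output ends up unchanged.

fold.gen now evaluates to -7.
Run set: check.gen (1 run).
Changed values: delta.txt.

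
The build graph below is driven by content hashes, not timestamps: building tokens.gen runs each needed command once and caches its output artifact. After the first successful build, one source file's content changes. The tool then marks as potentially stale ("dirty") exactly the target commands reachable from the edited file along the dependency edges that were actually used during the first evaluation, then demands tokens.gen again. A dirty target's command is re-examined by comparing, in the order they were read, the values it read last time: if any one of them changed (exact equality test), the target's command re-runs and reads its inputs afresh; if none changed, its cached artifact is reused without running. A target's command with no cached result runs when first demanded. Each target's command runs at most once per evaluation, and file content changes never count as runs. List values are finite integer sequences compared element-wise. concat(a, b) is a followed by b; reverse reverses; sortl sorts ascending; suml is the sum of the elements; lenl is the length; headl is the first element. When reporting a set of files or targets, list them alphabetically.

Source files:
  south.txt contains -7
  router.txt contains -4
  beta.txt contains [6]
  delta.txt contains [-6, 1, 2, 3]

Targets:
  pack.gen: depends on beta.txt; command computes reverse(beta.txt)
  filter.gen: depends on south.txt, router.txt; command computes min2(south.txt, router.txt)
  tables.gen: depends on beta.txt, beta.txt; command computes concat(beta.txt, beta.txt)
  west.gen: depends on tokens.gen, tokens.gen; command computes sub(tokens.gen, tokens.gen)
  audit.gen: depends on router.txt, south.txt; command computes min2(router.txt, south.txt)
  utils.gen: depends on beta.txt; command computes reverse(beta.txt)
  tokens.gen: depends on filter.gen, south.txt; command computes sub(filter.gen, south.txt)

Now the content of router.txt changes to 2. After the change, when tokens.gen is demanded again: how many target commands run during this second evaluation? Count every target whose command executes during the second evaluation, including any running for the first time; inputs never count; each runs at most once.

Initial pass — values computed on the first demand:
  filter.gen = min2(-7, -4) = -7
  tokens.gen = sub(-7, -7) = 0

Second demand — change propagation:
  filter.gen: re-runs because router.txt -4->2; new result -7 (unchanged).
  tokens.gen: re-examined; everything it read last time is the same (filter.gen unchanged, south.txt unchanged) — cache 0 kept, no run.

The important point: filter.gen recomputes to an identical value, and the output ends up unchanged.

Run set: filter.gen (1 run).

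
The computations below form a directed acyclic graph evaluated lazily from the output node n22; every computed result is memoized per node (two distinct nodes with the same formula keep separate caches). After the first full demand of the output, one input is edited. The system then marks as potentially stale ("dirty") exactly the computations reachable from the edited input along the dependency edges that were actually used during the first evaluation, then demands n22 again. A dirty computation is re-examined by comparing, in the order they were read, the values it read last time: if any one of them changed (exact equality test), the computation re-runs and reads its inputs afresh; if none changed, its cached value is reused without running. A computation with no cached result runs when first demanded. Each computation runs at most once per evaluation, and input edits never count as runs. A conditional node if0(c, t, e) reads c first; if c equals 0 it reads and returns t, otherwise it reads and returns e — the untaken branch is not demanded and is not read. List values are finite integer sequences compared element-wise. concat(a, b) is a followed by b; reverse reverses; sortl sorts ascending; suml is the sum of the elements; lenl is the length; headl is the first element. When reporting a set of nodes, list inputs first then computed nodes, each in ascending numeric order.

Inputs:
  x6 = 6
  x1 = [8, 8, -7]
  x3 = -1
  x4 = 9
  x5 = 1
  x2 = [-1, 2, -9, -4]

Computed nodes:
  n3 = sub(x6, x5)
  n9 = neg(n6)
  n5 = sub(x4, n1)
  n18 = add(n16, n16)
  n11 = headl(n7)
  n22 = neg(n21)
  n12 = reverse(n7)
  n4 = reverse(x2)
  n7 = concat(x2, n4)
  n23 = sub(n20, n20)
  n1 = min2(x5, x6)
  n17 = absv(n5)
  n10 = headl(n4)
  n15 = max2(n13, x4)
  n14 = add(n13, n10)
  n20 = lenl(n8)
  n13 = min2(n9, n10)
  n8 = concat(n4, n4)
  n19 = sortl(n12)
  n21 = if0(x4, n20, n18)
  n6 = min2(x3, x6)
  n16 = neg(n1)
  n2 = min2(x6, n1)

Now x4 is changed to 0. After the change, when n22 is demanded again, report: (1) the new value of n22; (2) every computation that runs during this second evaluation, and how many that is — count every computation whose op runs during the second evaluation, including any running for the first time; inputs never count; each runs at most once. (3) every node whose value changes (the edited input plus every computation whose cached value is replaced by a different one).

Demanding n22 again yields -8.
5 computations run: n4, n8, n20, n21, n22.
The nodes whose values change: x4, n21, n22.
Note the branch switch — n4, n8, n20 had no cache and run now for the first time.

First demand of the output computes:
  n1 = min2(1, 6) = 1
  n16 = neg(1) = -1
  n18 = add(-1, -1) = -2
  n21 = if0(x4=9 -> else branch n18) = -2
  n22 = neg(-2) = 2

After the edit, cleaning proceeds:
  n4: had never run; runs now, result [-4, -9, 2, -1].
  n8: had never run; runs now, result [-4, -9, 2, -1, -4, -9, 2, -1].
  n20: had never run; runs now, result 8.
  n21: a read changed (x4 9->0) — executes, giving 8.
  n22: a read changed (n21 -2->8) — executes, giving -8.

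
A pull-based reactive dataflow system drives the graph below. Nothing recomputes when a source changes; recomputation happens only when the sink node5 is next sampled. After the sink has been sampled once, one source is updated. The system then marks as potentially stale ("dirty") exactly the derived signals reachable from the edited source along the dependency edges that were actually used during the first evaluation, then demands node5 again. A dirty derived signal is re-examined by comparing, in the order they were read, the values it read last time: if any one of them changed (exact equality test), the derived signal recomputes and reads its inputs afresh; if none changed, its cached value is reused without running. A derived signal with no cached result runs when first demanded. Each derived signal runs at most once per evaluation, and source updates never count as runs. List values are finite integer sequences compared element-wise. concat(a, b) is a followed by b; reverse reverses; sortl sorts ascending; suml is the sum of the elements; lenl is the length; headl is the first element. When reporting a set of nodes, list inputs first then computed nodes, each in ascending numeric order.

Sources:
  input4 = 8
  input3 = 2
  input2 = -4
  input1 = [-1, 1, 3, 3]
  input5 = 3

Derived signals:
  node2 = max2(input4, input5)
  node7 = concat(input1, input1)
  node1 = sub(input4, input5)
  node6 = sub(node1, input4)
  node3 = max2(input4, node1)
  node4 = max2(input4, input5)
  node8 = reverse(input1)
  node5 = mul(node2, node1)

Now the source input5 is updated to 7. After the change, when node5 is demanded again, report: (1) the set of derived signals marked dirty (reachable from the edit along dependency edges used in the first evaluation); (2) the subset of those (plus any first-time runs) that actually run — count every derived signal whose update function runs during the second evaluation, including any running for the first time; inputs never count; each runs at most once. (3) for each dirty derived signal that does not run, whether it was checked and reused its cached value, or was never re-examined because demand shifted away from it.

Marked dirty: node1, node2, node5.
Derived signals that run: node1, node2, node5 — 3 in total.
Every dirty derived signal ran.

First evaluation (everything demanded from the output):
  node1 = sub(8, 3) = 5
  node2 = max2(8, 3) = 8
  node5 = mul(8, 5) = 40

Propagation after the edit:
  node1: runs — input5 3->7; result 1.
  node2: runs — input5 3->7; result 8 (same value as before).
  node5: runs — node1 5->1; result 8.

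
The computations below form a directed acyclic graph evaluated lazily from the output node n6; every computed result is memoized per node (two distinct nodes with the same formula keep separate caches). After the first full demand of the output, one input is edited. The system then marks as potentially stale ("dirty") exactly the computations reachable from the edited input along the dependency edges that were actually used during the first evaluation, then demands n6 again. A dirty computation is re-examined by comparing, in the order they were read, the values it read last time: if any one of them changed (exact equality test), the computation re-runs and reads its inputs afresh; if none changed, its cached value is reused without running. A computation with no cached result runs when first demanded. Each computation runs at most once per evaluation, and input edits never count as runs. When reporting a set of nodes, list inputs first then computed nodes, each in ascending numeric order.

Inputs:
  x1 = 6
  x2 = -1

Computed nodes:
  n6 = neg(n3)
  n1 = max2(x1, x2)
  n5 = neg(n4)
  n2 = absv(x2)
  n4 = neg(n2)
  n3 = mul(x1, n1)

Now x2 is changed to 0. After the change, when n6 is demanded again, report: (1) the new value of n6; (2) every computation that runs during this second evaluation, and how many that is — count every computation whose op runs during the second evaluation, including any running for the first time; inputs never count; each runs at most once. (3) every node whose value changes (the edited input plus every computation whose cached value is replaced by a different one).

First demand of the output computes:
  n1 = max2(6, -1) = 6
  n3 = mul(6, 6) = 36
  n6 = neg(36) = -36

After the edit, cleaning proceeds:
  n1: a read changed (x2 -1->0) — executes, giving 6 — identical to its old value.
  n3: dirty, but its reads are unchanged (x1 unchanged, n1 unchanged); cached 36 stands.
  n6: dirty, but its reads are unchanged (n3 unchanged); cached -36 stands.

Note the absorption at n1: it re-runs yet its value is the same, leaving the output's value untouched.

Demanding n6 again yields -36.
1 computations run: n1.
The nodes whose values change: x2.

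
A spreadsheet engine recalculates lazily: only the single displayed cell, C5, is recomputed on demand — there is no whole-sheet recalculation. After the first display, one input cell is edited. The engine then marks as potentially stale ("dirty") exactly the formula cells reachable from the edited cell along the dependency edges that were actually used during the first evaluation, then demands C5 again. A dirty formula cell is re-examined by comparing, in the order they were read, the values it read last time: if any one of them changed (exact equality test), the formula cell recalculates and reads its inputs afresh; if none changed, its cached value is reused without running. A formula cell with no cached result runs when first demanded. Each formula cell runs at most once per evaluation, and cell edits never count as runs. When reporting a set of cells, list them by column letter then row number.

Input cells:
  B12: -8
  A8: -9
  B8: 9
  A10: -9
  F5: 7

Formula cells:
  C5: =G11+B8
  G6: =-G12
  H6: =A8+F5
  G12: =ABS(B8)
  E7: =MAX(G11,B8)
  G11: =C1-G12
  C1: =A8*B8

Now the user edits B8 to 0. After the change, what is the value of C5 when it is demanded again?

First evaluation (everything demanded from the output):
  C1 = -9 * 9 = -81
  G12 = ABS(9) = 9
  G11 = -81 - 9 = -90
  C5 = -90 + 9 = -81

Propagation after the edit:
  C1: runs — B8 9->0; result 0.
  G12: runs — B8 9->0; result 0.
  G11: runs — C1 -81->0; G12 9->0; result 0.
  C5: runs — G11 -90->0; B8 9->0; result 0.

New value of C5: 0.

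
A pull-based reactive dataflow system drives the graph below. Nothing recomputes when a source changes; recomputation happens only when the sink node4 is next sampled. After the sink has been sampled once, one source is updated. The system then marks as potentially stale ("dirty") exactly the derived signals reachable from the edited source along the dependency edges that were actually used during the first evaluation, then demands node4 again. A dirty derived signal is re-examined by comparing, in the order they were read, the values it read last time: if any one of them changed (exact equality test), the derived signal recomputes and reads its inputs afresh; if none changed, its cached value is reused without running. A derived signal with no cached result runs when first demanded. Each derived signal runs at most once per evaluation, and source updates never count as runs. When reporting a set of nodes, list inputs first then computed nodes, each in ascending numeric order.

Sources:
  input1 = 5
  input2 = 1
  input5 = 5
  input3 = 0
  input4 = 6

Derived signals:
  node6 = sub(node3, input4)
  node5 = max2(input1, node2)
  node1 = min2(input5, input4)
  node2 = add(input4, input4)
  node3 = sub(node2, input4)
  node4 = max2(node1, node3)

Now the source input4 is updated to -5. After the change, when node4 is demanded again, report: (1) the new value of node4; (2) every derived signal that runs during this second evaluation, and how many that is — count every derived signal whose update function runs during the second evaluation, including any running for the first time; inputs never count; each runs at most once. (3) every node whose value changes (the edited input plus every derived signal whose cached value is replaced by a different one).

New value of node4: -5.
Derived signals that run: node1, node2, node3, node4 — 4 in total.
Values that change: input4, node1, node2, node3, node4.

First evaluation (everything demanded from the output):
  node1 = min2(5, 6) = 5
  node2 = add(6, 6) = 12
  node3 = sub(12, 6) = 6
  node4 = max2(5, 6) = 6

Propagation after the edit:
  node1: runs — input4 6->-5; result -5.
  node2: runs — input4 6->-5; input4 6->-5; result -10.
  node3: runs — node2 12->-10; input4 6->-5; result -5.
  node4: runs — node1 5->-5; node3 6->-5; result -5.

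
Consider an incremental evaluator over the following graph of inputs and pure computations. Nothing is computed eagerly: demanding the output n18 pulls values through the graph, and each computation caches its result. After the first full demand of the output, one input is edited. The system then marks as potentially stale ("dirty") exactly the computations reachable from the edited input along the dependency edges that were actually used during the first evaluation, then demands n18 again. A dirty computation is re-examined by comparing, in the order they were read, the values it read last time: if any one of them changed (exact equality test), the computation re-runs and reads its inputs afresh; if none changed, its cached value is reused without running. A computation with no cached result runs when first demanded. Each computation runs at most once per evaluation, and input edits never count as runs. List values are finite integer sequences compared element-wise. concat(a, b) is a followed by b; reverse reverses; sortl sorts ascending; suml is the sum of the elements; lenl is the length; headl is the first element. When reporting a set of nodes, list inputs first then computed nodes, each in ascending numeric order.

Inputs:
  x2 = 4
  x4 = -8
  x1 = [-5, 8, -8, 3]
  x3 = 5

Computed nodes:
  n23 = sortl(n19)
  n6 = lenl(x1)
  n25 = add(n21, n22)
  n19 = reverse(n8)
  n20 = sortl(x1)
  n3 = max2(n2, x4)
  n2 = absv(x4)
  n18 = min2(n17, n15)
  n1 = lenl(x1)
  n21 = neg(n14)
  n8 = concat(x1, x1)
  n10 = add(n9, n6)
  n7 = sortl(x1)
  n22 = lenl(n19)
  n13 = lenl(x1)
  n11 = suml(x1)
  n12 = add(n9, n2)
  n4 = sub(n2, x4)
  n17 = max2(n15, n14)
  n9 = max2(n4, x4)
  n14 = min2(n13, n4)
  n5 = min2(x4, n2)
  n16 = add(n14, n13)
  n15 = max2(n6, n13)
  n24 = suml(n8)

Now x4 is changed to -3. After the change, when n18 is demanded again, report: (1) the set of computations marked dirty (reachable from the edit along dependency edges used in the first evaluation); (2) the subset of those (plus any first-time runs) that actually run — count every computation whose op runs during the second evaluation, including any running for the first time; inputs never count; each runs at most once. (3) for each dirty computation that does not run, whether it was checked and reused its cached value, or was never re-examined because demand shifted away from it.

Initial pass — values computed on the first demand:
  n2 = absv(-8) = 8
  n4 = sub(8, -8) = 16
  n6 = lenl([-5, 8, -8, 3]) = 4
  n13 = lenl([-5, 8, -8, 3]) = 4
  n14 = min2(4, 16) = 4
  n15 = max2(4, 4) = 4
  n17 = max2(4, 4) = 4
  n18 = min2(4, 4) = 4

Second demand — change propagation:
  n2: re-runs because x4 -8->-3; new result 3.
  n4: re-runs because n2 8->3; x4 -8->-3; new result 6.
  n14: re-runs because n4 16->6; new result 4 (unchanged).
  n17: re-examined; everything it read last time is the same (n15 unchanged, n14 unchanged) — cache 4 kept, no run.
  n18: re-examined; everything it read last time is the same (n17 unchanged, n15 unchanged) — cache 4 kept, no run.

The important point: n14 recomputes to an identical value, and the output ends up unchanged.

Dirty set: n2, n4, n14, n17, n18.
Run set: n2, n4, n14 (3 run).
Re-examined without running (cache reused): n17, n18.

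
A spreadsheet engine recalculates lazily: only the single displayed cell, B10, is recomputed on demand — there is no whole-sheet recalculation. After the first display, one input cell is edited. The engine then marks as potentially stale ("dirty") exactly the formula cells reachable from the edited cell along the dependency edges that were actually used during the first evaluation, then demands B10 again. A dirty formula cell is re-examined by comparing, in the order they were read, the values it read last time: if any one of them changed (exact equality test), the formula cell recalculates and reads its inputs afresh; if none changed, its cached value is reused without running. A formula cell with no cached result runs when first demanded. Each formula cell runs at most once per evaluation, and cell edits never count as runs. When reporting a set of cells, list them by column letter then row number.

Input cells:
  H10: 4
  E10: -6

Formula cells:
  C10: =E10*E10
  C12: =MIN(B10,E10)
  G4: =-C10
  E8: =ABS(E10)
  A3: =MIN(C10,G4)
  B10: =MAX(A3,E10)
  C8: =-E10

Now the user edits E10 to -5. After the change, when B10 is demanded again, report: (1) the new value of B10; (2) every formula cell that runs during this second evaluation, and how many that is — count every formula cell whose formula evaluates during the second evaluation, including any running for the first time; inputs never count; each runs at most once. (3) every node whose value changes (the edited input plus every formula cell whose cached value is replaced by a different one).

First evaluation (everything demanded from the output):
  C10 = -6 * -6 = 36
  G4 = -(36) = -36
  A3 = MIN(36, -36) = -36
  B10 = MAX(-36, -6) = -6

Propagation after the edit:
  C10: runs — E10 -6->-5; E10 -6->-5; result 25.
  G4: runs — C10 36->25; result -25.
  A3: runs — C10 36->25; G4 -36->-25; result -25.
  B10: runs — A3 -36->-25; E10 -6->-5; result -5.

New value of B10: -5.
Formula cells that run: A3, B10, C10, G4 — 4 in total.
Values that change: A3, B10, C10, E10, G4.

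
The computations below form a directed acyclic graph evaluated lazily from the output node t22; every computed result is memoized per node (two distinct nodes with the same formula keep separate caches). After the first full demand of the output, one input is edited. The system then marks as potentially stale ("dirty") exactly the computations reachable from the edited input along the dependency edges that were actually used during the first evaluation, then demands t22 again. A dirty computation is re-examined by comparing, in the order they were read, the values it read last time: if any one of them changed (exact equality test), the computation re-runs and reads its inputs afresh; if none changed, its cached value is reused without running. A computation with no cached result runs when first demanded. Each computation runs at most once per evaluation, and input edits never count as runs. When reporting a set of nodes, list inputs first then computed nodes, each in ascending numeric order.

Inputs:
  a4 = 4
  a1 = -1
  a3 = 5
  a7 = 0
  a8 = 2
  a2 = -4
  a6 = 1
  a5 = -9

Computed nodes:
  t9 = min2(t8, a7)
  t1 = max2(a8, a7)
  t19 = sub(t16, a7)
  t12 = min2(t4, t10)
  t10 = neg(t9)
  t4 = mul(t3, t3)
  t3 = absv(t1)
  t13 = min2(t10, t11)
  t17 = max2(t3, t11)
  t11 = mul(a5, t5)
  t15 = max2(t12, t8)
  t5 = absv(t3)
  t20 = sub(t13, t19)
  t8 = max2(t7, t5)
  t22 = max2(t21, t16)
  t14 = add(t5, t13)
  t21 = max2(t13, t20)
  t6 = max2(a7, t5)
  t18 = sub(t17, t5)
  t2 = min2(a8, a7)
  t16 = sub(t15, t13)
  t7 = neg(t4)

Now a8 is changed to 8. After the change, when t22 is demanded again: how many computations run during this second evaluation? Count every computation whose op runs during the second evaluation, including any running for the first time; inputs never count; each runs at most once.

16 computations run: t1, t3, t4, t5, t7, t8, t9, t11, t12, t13, t15, t16, t19, t20, t21, t22.
Note where the cutoff bites: t10 is checked, finds nothing changed, and keeps its cache.

First demand of the output computes:
  t1 = max2(2, 0) = 2
  t3 = absv(2) = 2
  t4 = mul(2, 2) = 4
  t5 = absv(2) = 2
  t7 = neg(4) = -4
  t8 = max2(-4, 2) = 2
  t9 = min2(2, 0) = 0
  t10 = neg(0) = 0
  t11 = mul(-9, 2) = -18
  t12 = min2(4, 0) = 0
  t13 = min2(0, -18) = -18
  t15 = max2(0, 2) = 2
  t16 = sub(2, -18) = 20
  t19 = sub(20, 0) = 20
  t20 = sub(-18, 20) = -38
  t21 = max2(-18, -38) = -18
  t22 = max2(-18, 20) = 20

After the edit, cleaning proceeds:
  t1: a read changed (a8 2->8) — executes, giving 8.
  t3: a read changed (t1 2->8) — executes, giving 8.
  t4: a read changed (t3 2->8; t3 2->8) — executes, giving 64.
  t5: a read changed (t3 2->8) — executes, giving 8.
  t7: a read changed (t4 4->64) — executes, giving -64.
  t8: a read changed (t7 -4->-64; t5 2->8) — executes, giving 8.
  t9: a read changed (t8 2->8) — executes, giving 0 — identical to its old value.
  t10: dirty, but its reads are unchanged (t9 unchanged); cached 0 stands.
  t11: a read changed (t5 2->8) — executes, giving -72.
  t12: a read changed (t4 4->64) — executes, giving 0 — identical to its old value.
  t13: a read changed (t11 -18->-72) — executes, giving -72.
  t15: a read changed (t8 2->8) — executes, giving 8.
  t16: a read changed (t15 2->8; t13 -18->-72) — executes, giving 80.
  t19: a read changed (t16 20->80) — executes, giving 80.
  t20: a read changed (t13 -18->-72; t19 20->80) — executes, giving -152.
  t21: a read changed (t13 -18->-72; t20 -38->-152) — executes, giving -72.
  t22: a read changed (t21 -18->-72; t16 20->80) — executes, giving 80.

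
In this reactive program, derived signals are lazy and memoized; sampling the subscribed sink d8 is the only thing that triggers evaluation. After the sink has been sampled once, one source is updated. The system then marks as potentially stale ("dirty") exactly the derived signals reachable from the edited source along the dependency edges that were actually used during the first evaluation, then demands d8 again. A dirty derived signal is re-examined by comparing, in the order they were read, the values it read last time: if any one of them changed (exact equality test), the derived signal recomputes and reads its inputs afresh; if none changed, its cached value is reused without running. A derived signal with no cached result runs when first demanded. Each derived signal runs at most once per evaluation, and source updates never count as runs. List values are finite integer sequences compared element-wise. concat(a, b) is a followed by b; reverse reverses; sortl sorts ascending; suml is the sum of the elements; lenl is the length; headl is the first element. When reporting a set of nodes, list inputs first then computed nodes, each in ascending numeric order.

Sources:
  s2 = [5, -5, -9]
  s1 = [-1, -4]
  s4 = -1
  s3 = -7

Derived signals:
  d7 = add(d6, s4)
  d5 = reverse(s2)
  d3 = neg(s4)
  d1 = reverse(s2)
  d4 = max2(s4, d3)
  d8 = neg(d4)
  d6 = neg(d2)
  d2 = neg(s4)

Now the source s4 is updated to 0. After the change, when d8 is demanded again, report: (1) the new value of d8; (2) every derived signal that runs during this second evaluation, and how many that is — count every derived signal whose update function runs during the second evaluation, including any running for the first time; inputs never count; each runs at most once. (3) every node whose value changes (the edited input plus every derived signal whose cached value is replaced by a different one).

Demanding d8 again yields 0.
3 derived signals run: d3, d4, d8.
The nodes whose values change: s4, d3, d4, d8.

First demand of the output computes:
  d3 = neg(-1) = 1
  d4 = max2(-1, 1) = 1
  d8 = neg(1) = -1

After the edit, cleaning proceeds:
  d3: a read changed (s4 -1->0) — executes, giving 0.
  d4: a read changed (s4 -1->0; d3 1->0) — executes, giving 0.
  d8: a read changed (d4 1->0) — executes, giving 0.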